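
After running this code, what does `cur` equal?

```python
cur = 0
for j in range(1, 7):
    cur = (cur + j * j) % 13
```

Let's trace through this code step by step.

Initialize: cur = 0
Entering loop: for j in range(1, 7):

After execution: cur = 0
0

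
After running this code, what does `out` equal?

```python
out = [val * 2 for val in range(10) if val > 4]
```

Let's trace through this code step by step.

Initialize: out = [val * 2 for val in range(10) if val > 4]

After execution: out = [10, 12, 14, 16, 18]
[10, 12, 14, 16, 18]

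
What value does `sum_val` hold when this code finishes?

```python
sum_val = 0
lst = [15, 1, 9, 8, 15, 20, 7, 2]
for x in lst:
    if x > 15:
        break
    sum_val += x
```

Let's trace through this code step by step.

Initialize: sum_val = 0
Initialize: lst = [15, 1, 9, 8, 15, 20, 7, 2]
Entering loop: for x in lst:

After execution: sum_val = 48
48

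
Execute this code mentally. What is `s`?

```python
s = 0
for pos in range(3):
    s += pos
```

Let's trace through this code step by step.

Initialize: s = 0
Entering loop: for pos in range(3):

After execution: s = 3
3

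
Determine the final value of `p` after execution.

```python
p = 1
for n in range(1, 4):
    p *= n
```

Let's trace through this code step by step.

Initialize: p = 1
Entering loop: for n in range(1, 4):

After execution: p = 6
6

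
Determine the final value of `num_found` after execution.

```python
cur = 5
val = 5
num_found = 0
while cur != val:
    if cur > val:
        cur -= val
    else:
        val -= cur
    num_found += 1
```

Let's trace through this code step by step.

Initialize: cur = 5
Initialize: val = 5
Initialize: num_found = 0
Entering loop: while cur != val:

After execution: num_found = 0
0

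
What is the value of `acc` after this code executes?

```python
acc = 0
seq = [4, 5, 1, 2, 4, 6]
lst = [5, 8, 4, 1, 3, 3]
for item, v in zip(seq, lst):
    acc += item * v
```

Let's trace through this code step by step.

Initialize: acc = 0
Initialize: seq = [4, 5, 1, 2, 4, 6]
Initialize: lst = [5, 8, 4, 1, 3, 3]
Entering loop: for item, v in zip(seq, lst):

After execution: acc = 96
96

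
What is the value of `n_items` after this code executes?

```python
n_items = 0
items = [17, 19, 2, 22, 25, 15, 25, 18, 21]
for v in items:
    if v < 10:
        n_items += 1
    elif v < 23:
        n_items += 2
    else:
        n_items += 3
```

Let's trace through this code step by step.

Initialize: n_items = 0
Initialize: items = [17, 19, 2, 22, 25, 15, 25, 18, 21]
Entering loop: for v in items:

After execution: n_items = 19
19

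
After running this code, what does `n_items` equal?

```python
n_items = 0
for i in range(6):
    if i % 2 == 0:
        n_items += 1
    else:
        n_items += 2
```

Let's trace through this code step by step.

Initialize: n_items = 0
Entering loop: for i in range(6):

After execution: n_items = 9
9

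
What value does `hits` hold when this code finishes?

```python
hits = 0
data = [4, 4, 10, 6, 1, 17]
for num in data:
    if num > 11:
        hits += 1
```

Let's trace through this code step by step.

Initialize: hits = 0
Initialize: data = [4, 4, 10, 6, 1, 17]
Entering loop: for num in data:

After execution: hits = 1
1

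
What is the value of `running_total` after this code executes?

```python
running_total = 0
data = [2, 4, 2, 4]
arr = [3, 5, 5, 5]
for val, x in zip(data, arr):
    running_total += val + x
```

Let's trace through this code step by step.

Initialize: running_total = 0
Initialize: data = [2, 4, 2, 4]
Initialize: arr = [3, 5, 5, 5]
Entering loop: for val, x in zip(data, arr):

After execution: running_total = 30
30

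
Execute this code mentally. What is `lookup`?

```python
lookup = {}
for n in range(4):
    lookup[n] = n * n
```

Let's trace through this code step by step.

Initialize: lookup = {}
Entering loop: for n in range(4):

After execution: lookup = {0: 0, 1: 1, 2: 4, 3: 9}
{0: 0, 1: 1, 2: 4, 3: 9}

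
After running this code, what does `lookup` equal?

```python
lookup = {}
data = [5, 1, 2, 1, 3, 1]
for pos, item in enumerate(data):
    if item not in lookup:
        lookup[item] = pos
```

Let's trace through this code step by step.

Initialize: lookup = {}
Initialize: data = [5, 1, 2, 1, 3, 1]
Entering loop: for pos, item in enumerate(data):

After execution: lookup = {5: 0, 1: 1, 2: 2, 3: 4}
{5: 0, 1: 1, 2: 2, 3: 4}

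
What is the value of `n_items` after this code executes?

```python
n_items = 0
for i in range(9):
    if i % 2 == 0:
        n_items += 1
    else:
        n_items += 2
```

Let's trace through this code step by step.

Initialize: n_items = 0
Entering loop: for i in range(9):

After execution: n_items = 13
13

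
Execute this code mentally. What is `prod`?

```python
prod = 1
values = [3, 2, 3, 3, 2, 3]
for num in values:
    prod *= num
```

Let's trace through this code step by step.

Initialize: prod = 1
Initialize: values = [3, 2, 3, 3, 2, 3]
Entering loop: for num in values:

After execution: prod = 324
324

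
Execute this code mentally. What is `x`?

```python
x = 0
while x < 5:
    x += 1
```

Let's trace through this code step by step.

Initialize: x = 0
Entering loop: while x < 5:

After execution: x = 5
5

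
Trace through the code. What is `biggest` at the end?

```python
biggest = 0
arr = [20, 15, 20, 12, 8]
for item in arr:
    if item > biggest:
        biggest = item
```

Let's trace through this code step by step.

Initialize: biggest = 0
Initialize: arr = [20, 15, 20, 12, 8]
Entering loop: for item in arr:

After execution: biggest = 20
20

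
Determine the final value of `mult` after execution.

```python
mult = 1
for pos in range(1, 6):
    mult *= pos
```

Let's trace through this code step by step.

Initialize: mult = 1
Entering loop: for pos in range(1, 6):

After execution: mult = 120
120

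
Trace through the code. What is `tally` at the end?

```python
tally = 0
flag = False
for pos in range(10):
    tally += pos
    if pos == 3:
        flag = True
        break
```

Let's trace through this code step by step.

Initialize: tally = 0
Initialize: flag = False
Entering loop: for pos in range(10):

After execution: tally = 6
6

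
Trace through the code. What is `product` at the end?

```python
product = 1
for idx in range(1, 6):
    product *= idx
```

Let's trace through this code step by step.

Initialize: product = 1
Entering loop: for idx in range(1, 6):

After execution: product = 120
120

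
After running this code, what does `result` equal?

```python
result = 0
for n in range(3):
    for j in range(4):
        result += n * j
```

Let's trace through this code step by step.

Initialize: result = 0
Entering loop: for n in range(3):

After execution: result = 18
18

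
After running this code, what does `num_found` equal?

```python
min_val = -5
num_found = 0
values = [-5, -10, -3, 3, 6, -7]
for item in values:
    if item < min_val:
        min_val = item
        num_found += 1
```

Let's trace through this code step by step.

Initialize: min_val = -5
Initialize: num_found = 0
Initialize: values = [-5, -10, -3, 3, 6, -7]
Entering loop: for item in values:

After execution: num_found = 1
1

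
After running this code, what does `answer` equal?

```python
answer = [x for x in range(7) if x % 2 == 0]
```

Let's trace through this code step by step.

Initialize: answer = [x for x in range(7) if x % 2 == 0]

After execution: answer = [0, 2, 4, 6]
[0, 2, 4, 6]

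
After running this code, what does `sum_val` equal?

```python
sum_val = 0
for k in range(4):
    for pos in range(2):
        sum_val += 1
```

Let's trace through this code step by step.

Initialize: sum_val = 0
Entering loop: for k in range(4):

After execution: sum_val = 8
8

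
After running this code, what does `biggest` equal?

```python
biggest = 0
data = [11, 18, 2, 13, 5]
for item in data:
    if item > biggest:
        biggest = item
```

Let's trace through this code step by step.

Initialize: biggest = 0
Initialize: data = [11, 18, 2, 13, 5]
Entering loop: for item in data:

After execution: biggest = 18
18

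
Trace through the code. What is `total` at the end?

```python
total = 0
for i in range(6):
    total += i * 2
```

Let's trace through this code step by step.

Initialize: total = 0
Entering loop: for i in range(6):

After execution: total = 30
30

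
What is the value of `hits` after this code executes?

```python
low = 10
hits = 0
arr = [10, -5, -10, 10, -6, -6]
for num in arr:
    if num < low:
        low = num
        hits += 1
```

Let's trace through this code step by step.

Initialize: low = 10
Initialize: hits = 0
Initialize: arr = [10, -5, -10, 10, -6, -6]
Entering loop: for num in arr:

After execution: hits = 2
2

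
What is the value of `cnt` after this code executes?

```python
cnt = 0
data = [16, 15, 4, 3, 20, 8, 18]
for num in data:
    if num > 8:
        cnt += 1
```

Let's trace through this code step by step.

Initialize: cnt = 0
Initialize: data = [16, 15, 4, 3, 20, 8, 18]
Entering loop: for num in data:

After execution: cnt = 4
4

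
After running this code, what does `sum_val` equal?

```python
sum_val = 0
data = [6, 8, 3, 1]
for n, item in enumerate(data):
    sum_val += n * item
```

Let's trace through this code step by step.

Initialize: sum_val = 0
Initialize: data = [6, 8, 3, 1]
Entering loop: for n, item in enumerate(data):

After execution: sum_val = 17
17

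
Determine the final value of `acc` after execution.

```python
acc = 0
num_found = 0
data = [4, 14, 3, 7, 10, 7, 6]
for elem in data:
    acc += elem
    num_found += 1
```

Let's trace through this code step by step.

Initialize: acc = 0
Initialize: num_found = 0
Initialize: data = [4, 14, 3, 7, 10, 7, 6]
Entering loop: for elem in data:

After execution: acc = 51
51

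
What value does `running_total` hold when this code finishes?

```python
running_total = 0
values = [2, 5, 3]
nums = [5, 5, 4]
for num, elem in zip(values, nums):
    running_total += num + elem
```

Let's trace through this code step by step.

Initialize: running_total = 0
Initialize: values = [2, 5, 3]
Initialize: nums = [5, 5, 4]
Entering loop: for num, elem in zip(values, nums):

After execution: running_total = 24
24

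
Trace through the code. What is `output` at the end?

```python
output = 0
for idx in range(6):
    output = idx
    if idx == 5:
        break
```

Let's trace through this code step by step.

Initialize: output = 0
Entering loop: for idx in range(6):

After execution: output = 5
5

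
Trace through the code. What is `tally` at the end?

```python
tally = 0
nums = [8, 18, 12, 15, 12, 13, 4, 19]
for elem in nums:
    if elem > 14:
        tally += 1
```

Let's trace through this code step by step.

Initialize: tally = 0
Initialize: nums = [8, 18, 12, 15, 12, 13, 4, 19]
Entering loop: for elem in nums:

After execution: tally = 3
3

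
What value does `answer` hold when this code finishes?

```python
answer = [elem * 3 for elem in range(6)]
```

Let's trace through this code step by step.

Initialize: answer = [elem * 3 for elem in range(6)]

After execution: answer = [0, 3, 6, 9, 12, 15]
[0, 3, 6, 9, 12, 15]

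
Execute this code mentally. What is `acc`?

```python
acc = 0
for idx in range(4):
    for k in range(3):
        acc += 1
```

Let's trace through this code step by step.

Initialize: acc = 0
Entering loop: for idx in range(4):

After execution: acc = 12
12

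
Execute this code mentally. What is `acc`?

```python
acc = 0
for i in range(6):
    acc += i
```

Let's trace through this code step by step.

Initialize: acc = 0
Entering loop: for i in range(6):

After execution: acc = 15
15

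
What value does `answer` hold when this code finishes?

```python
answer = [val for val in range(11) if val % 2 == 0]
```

Let's trace through this code step by step.

Initialize: answer = [val for val in range(11) if val % 2 == 0]

After execution: answer = [0, 2, 4, 6, 8, 10]
[0, 2, 4, 6, 8, 10]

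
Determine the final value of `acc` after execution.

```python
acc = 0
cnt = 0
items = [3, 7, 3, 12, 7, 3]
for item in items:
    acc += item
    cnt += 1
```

Let's trace through this code step by step.

Initialize: acc = 0
Initialize: cnt = 0
Initialize: items = [3, 7, 3, 12, 7, 3]
Entering loop: for item in items:

After execution: acc = 35
35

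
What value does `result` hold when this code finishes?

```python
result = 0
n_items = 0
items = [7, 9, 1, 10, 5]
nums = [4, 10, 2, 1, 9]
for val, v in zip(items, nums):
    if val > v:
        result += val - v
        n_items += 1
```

Let's trace through this code step by step.

Initialize: result = 0
Initialize: n_items = 0
Initialize: items = [7, 9, 1, 10, 5]
Initialize: nums = [4, 10, 2, 1, 9]
Entering loop: for val, v in zip(items, nums):

After execution: result = 12
12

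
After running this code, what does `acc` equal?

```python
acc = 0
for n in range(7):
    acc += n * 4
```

Let's trace through this code step by step.

Initialize: acc = 0
Entering loop: for n in range(7):

After execution: acc = 84
84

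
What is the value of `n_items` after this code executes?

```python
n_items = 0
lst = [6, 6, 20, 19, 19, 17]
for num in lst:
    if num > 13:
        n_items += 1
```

Let's trace through this code step by step.

Initialize: n_items = 0
Initialize: lst = [6, 6, 20, 19, 19, 17]
Entering loop: for num in lst:

After execution: n_items = 4
4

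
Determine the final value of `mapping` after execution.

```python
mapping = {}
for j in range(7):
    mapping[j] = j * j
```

Let's trace through this code step by step.

Initialize: mapping = {}
Entering loop: for j in range(7):

After execution: mapping = {0: 0, 1: 1, 2: 4, 3: 9, 4: 16, 5: 25, 6: 36}
{0: 0, 1: 1, 2: 4, 3: 9, 4: 16, 5: 25, 6: 36}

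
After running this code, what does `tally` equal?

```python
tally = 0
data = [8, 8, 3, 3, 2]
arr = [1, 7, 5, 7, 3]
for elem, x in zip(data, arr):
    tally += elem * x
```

Let's trace through this code step by step.

Initialize: tally = 0
Initialize: data = [8, 8, 3, 3, 2]
Initialize: arr = [1, 7, 5, 7, 3]
Entering loop: for elem, x in zip(data, arr):

After execution: tally = 106
106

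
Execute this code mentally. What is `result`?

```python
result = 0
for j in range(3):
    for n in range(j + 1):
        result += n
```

Let's trace through this code step by step.

Initialize: result = 0
Entering loop: for j in range(3):

After execution: result = 4
4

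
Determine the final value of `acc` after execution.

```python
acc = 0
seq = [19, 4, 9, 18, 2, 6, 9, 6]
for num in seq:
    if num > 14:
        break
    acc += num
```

Let's trace through this code step by step.

Initialize: acc = 0
Initialize: seq = [19, 4, 9, 18, 2, 6, 9, 6]
Entering loop: for num in seq:

After execution: acc = 0
0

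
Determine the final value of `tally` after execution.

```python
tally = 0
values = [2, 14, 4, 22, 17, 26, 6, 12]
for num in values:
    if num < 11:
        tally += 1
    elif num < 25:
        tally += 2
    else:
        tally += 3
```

Let's trace through this code step by step.

Initialize: tally = 0
Initialize: values = [2, 14, 4, 22, 17, 26, 6, 12]
Entering loop: for num in values:

After execution: tally = 14
14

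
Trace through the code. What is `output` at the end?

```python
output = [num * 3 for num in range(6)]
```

Let's trace through this code step by step.

Initialize: output = [num * 3 for num in range(6)]

After execution: output = [0, 3, 6, 9, 12, 15]
[0, 3, 6, 9, 12, 15]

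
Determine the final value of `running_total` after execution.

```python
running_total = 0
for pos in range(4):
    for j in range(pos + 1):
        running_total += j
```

Let's trace through this code step by step.

Initialize: running_total = 0
Entering loop: for pos in range(4):

After execution: running_total = 10
10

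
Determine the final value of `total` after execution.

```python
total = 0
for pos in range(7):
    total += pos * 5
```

Let's trace through this code step by step.

Initialize: total = 0
Entering loop: for pos in range(7):

After execution: total = 105
105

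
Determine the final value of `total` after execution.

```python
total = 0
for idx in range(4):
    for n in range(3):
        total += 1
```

Let's trace through this code step by step.

Initialize: total = 0
Entering loop: for idx in range(4):

After execution: total = 12
12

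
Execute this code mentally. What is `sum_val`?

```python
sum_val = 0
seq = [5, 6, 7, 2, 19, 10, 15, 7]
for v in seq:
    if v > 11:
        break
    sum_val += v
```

Let's trace through this code step by step.

Initialize: sum_val = 0
Initialize: seq = [5, 6, 7, 2, 19, 10, 15, 7]
Entering loop: for v in seq:

After execution: sum_val = 20
20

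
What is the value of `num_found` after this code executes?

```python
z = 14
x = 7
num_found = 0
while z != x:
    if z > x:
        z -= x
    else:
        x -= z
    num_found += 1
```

Let's trace through this code step by step.

Initialize: z = 14
Initialize: x = 7
Initialize: num_found = 0
Entering loop: while z != x:

After execution: num_found = 1
1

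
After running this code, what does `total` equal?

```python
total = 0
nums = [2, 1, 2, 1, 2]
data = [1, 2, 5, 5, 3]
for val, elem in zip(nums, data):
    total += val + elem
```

Let's trace through this code step by step.

Initialize: total = 0
Initialize: nums = [2, 1, 2, 1, 2]
Initialize: data = [1, 2, 5, 5, 3]
Entering loop: for val, elem in zip(nums, data):

After execution: total = 24
24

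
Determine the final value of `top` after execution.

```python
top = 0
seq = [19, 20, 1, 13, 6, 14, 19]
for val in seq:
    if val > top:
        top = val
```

Let's trace through this code step by step.

Initialize: top = 0
Initialize: seq = [19, 20, 1, 13, 6, 14, 19]
Entering loop: for val in seq:

After execution: top = 20
20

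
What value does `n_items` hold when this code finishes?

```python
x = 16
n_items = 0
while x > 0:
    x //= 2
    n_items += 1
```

Let's trace through this code step by step.

Initialize: x = 16
Initialize: n_items = 0
Entering loop: while x > 0:

After execution: n_items = 5
5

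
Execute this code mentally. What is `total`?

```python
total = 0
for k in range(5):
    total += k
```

Let's trace through this code step by step.

Initialize: total = 0
Entering loop: for k in range(5):

After execution: total = 10
10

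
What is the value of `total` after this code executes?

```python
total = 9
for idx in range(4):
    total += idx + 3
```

Let's trace through this code step by step.

Initialize: total = 9
Entering loop: for idx in range(4):

After execution: total = 27
27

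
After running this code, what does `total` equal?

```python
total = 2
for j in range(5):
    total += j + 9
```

Let's trace through this code step by step.

Initialize: total = 2
Entering loop: for j in range(5):

After execution: total = 57
57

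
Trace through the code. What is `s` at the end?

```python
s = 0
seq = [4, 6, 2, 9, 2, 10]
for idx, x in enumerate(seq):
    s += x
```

Let's trace through this code step by step.

Initialize: s = 0
Initialize: seq = [4, 6, 2, 9, 2, 10]
Entering loop: for idx, x in enumerate(seq):

After execution: s = 33
33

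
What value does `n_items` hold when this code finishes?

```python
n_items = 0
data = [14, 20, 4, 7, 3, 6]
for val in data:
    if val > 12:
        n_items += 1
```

Let's trace through this code step by step.

Initialize: n_items = 0
Initialize: data = [14, 20, 4, 7, 3, 6]
Entering loop: for val in data:

After execution: n_items = 2
2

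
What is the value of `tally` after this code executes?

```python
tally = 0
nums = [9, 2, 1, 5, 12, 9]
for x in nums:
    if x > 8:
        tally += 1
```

Let's trace through this code step by step.

Initialize: tally = 0
Initialize: nums = [9, 2, 1, 5, 12, 9]
Entering loop: for x in nums:

After execution: tally = 3
3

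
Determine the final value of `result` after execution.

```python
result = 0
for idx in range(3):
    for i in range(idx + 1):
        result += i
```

Let's trace through this code step by step.

Initialize: result = 0
Entering loop: for idx in range(3):

After execution: result = 4
4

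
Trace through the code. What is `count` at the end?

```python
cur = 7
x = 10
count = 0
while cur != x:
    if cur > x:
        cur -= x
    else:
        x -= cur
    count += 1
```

Let's trace through this code step by step.

Initialize: cur = 7
Initialize: x = 10
Initialize: count = 0
Entering loop: while cur != x:

After execution: count = 5
5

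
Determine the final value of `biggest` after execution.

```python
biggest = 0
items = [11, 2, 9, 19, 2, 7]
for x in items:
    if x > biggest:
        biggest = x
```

Let's trace through this code step by step.

Initialize: biggest = 0
Initialize: items = [11, 2, 9, 19, 2, 7]
Entering loop: for x in items:

After execution: biggest = 19
19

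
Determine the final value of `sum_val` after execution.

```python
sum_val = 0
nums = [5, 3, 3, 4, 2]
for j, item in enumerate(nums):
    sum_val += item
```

Let's trace through this code step by step.

Initialize: sum_val = 0
Initialize: nums = [5, 3, 3, 4, 2]
Entering loop: for j, item in enumerate(nums):

After execution: sum_val = 17
17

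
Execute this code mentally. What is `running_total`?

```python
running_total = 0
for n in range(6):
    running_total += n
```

Let's trace through this code step by step.

Initialize: running_total = 0
Entering loop: for n in range(6):

After execution: running_total = 15
15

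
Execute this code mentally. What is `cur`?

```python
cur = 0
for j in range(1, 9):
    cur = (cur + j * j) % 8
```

Let's trace through this code step by step.

Initialize: cur = 0
Entering loop: for j in range(1, 9):

After execution: cur = 4
4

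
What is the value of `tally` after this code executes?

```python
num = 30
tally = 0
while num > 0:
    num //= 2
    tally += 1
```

Let's trace through this code step by step.

Initialize: num = 30
Initialize: tally = 0
Entering loop: while num > 0:

After execution: tally = 5
5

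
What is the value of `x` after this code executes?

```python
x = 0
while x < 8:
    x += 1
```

Let's trace through this code step by step.

Initialize: x = 0
Entering loop: while x < 8:

After execution: x = 8
8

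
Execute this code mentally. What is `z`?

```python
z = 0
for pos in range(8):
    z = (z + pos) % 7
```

Let's trace through this code step by step.

Initialize: z = 0
Entering loop: for pos in range(8):

After execution: z = 0
0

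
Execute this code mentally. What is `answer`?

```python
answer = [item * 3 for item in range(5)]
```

Let's trace through this code step by step.

Initialize: answer = [item * 3 for item in range(5)]

After execution: answer = [0, 3, 6, 9, 12]
[0, 3, 6, 9, 12]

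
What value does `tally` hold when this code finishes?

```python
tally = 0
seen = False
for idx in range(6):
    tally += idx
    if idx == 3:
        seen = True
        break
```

Let's trace through this code step by step.

Initialize: tally = 0
Initialize: seen = False
Entering loop: for idx in range(6):

After execution: tally = 6
6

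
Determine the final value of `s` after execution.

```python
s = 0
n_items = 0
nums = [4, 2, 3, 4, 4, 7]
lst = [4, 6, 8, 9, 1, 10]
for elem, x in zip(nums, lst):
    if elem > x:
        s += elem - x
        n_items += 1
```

Let's trace through this code step by step.

Initialize: s = 0
Initialize: n_items = 0
Initialize: nums = [4, 2, 3, 4, 4, 7]
Initialize: lst = [4, 6, 8, 9, 1, 10]
Entering loop: for elem, x in zip(nums, lst):

After execution: s = 3
3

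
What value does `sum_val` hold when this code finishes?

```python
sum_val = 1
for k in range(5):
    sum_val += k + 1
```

Let's trace through this code step by step.

Initialize: sum_val = 1
Entering loop: for k in range(5):

After execution: sum_val = 16
16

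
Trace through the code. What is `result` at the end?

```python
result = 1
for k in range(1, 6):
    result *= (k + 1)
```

Let's trace through this code step by step.

Initialize: result = 1
Entering loop: for k in range(1, 6):

After execution: result = 720
720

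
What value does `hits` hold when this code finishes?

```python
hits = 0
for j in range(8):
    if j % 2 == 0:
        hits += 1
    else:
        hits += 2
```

Let's trace through this code step by step.

Initialize: hits = 0
Entering loop: for j in range(8):

After execution: hits = 12
12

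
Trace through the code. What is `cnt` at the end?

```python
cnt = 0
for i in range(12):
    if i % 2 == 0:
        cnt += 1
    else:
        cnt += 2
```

Let's trace through this code step by step.

Initialize: cnt = 0
Entering loop: for i in range(12):

After execution: cnt = 18
18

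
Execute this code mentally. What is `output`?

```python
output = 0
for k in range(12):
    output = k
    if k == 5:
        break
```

Let's trace through this code step by step.

Initialize: output = 0
Entering loop: for k in range(12):

After execution: output = 5
5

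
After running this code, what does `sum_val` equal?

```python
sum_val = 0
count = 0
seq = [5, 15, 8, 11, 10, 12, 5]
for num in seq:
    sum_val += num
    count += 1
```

Let's trace through this code step by step.

Initialize: sum_val = 0
Initialize: count = 0
Initialize: seq = [5, 15, 8, 11, 10, 12, 5]
Entering loop: for num in seq:

After execution: sum_val = 66
66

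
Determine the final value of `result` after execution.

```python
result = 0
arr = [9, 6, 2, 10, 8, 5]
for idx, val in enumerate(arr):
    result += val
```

Let's trace through this code step by step.

Initialize: result = 0
Initialize: arr = [9, 6, 2, 10, 8, 5]
Entering loop: for idx, val in enumerate(arr):

After execution: result = 40
40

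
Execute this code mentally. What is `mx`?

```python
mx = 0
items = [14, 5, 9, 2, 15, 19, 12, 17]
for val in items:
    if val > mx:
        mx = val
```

Let's trace through this code step by step.

Initialize: mx = 0
Initialize: items = [14, 5, 9, 2, 15, 19, 12, 17]
Entering loop: for val in items:

After execution: mx = 19
19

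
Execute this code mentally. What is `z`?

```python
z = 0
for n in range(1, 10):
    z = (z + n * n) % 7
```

Let's trace through this code step by step.

Initialize: z = 0
Entering loop: for n in range(1, 10):

After execution: z = 5
5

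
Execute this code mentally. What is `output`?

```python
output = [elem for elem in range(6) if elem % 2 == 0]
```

Let's trace through this code step by step.

Initialize: output = [elem for elem in range(6) if elem % 2 == 0]

After execution: output = [0, 2, 4]
[0, 2, 4]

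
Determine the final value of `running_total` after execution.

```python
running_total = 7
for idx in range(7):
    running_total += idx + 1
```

Let's trace through this code step by step.

Initialize: running_total = 7
Entering loop: for idx in range(7):

After execution: running_total = 35
35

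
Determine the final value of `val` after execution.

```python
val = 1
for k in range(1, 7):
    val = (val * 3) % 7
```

Let's trace through this code step by step.

Initialize: val = 1
Entering loop: for k in range(1, 7):

After execution: val = 1
1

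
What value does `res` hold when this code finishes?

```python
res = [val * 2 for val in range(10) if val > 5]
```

Let's trace through this code step by step.

Initialize: res = [val * 2 for val in range(10) if val > 5]

After execution: res = [12, 14, 16, 18]
[12, 14, 16, 18]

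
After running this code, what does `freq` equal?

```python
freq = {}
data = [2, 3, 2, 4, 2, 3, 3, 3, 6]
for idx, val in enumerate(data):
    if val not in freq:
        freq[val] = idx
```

Let's trace through this code step by step.

Initialize: freq = {}
Initialize: data = [2, 3, 2, 4, 2, 3, 3, 3, 6]
Entering loop: for idx, val in enumerate(data):

After execution: freq = {2: 0, 3: 1, 4: 3, 6: 8}
{2: 0, 3: 1, 4: 3, 6: 8}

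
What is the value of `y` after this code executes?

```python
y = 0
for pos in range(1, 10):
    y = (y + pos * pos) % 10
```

Let's trace through this code step by step.

Initialize: y = 0
Entering loop: for pos in range(1, 10):

After execution: y = 5
5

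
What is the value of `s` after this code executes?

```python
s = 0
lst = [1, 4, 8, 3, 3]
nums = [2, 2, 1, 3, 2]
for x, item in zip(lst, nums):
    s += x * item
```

Let's trace through this code step by step.

Initialize: s = 0
Initialize: lst = [1, 4, 8, 3, 3]
Initialize: nums = [2, 2, 1, 3, 2]
Entering loop: for x, item in zip(lst, nums):

After execution: s = 33
33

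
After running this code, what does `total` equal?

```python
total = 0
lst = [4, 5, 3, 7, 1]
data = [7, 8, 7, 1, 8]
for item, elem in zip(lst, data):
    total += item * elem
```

Let's trace through this code step by step.

Initialize: total = 0
Initialize: lst = [4, 5, 3, 7, 1]
Initialize: data = [7, 8, 7, 1, 8]
Entering loop: for item, elem in zip(lst, data):

After execution: total = 104
104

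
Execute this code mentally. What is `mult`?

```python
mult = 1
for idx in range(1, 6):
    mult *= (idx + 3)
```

Let's trace through this code step by step.

Initialize: mult = 1
Entering loop: for idx in range(1, 6):

After execution: mult = 6720
6720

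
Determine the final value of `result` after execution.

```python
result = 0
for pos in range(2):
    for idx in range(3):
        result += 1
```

Let's trace through this code step by step.

Initialize: result = 0
Entering loop: for pos in range(2):

After execution: result = 6
6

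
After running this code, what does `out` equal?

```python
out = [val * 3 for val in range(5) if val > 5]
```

Let's trace through this code step by step.

Initialize: out = [val * 3 for val in range(5) if val > 5]

After execution: out = []
[]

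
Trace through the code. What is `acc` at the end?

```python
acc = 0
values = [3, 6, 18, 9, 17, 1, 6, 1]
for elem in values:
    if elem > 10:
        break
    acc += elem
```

Let's trace through this code step by step.

Initialize: acc = 0
Initialize: values = [3, 6, 18, 9, 17, 1, 6, 1]
Entering loop: for elem in values:

After execution: acc = 9
9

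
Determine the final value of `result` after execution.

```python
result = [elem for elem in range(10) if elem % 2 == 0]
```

Let's trace through this code step by step.

Initialize: result = [elem for elem in range(10) if elem % 2 == 0]

After execution: result = [0, 2, 4, 6, 8]
[0, 2, 4, 6, 8]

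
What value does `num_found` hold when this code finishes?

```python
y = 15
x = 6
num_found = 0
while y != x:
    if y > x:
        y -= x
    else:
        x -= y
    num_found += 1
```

Let's trace through this code step by step.

Initialize: y = 15
Initialize: x = 6
Initialize: num_found = 0
Entering loop: while y != x:

After execution: num_found = 3
3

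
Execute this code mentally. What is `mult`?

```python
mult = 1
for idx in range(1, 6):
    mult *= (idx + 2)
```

Let's trace through this code step by step.

Initialize: mult = 1
Entering loop: for idx in range(1, 6):

After execution: mult = 2520
2520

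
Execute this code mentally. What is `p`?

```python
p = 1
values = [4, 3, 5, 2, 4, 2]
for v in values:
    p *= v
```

Let's trace through this code step by step.

Initialize: p = 1
Initialize: values = [4, 3, 5, 2, 4, 2]
Entering loop: for v in values:

After execution: p = 960
960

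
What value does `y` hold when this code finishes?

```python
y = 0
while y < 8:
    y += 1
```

Let's trace through this code step by step.

Initialize: y = 0
Entering loop: while y < 8:

After execution: y = 8
8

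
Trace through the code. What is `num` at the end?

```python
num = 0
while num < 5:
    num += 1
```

Let's trace through this code step by step.

Initialize: num = 0
Entering loop: while num < 5:

After execution: num = 5
5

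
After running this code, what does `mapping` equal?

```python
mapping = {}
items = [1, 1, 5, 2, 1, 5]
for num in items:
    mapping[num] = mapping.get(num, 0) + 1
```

Let's trace through this code step by step.

Initialize: mapping = {}
Initialize: items = [1, 1, 5, 2, 1, 5]
Entering loop: for num in items:

After execution: mapping = {1: 3, 5: 2, 2: 1}
{1: 3, 5: 2, 2: 1}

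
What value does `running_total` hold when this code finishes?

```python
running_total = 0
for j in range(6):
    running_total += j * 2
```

Let's trace through this code step by step.

Initialize: running_total = 0
Entering loop: for j in range(6):

After execution: running_total = 30
30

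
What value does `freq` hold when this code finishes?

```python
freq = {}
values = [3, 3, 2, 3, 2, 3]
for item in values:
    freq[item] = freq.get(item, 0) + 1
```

Let's trace through this code step by step.

Initialize: freq = {}
Initialize: values = [3, 3, 2, 3, 2, 3]
Entering loop: for item in values:

After execution: freq = {3: 4, 2: 2}
{3: 4, 2: 2}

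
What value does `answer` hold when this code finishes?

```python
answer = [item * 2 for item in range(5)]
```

Let's trace through this code step by step.

Initialize: answer = [item * 2 for item in range(5)]

After execution: answer = [0, 2, 4, 6, 8]
[0, 2, 4, 6, 8]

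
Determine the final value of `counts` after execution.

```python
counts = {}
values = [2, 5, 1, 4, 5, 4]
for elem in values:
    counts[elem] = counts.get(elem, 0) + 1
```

Let's trace through this code step by step.

Initialize: counts = {}
Initialize: values = [2, 5, 1, 4, 5, 4]
Entering loop: for elem in values:

After execution: counts = {2: 1, 5: 2, 1: 1, 4: 2}
{2: 1, 5: 2, 1: 1, 4: 2}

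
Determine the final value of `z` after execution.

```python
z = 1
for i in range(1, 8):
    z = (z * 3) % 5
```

Let's trace through this code step by step.

Initialize: z = 1
Entering loop: for i in range(1, 8):

After execution: z = 2
2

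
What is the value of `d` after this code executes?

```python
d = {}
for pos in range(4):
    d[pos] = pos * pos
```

Let's trace through this code step by step.

Initialize: d = {}
Entering loop: for pos in range(4):

After execution: d = {0: 0, 1: 1, 2: 4, 3: 9}
{0: 0, 1: 1, 2: 4, 3: 9}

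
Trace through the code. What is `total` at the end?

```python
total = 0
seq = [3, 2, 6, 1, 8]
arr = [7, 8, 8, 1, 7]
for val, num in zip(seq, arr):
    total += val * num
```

Let's trace through this code step by step.

Initialize: total = 0
Initialize: seq = [3, 2, 6, 1, 8]
Initialize: arr = [7, 8, 8, 1, 7]
Entering loop: for val, num in zip(seq, arr):

After execution: total = 142
142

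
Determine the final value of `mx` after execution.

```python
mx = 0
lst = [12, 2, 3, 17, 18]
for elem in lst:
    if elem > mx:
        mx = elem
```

Let's trace through this code step by step.

Initialize: mx = 0
Initialize: lst = [12, 2, 3, 17, 18]
Entering loop: for elem in lst:

After execution: mx = 18
18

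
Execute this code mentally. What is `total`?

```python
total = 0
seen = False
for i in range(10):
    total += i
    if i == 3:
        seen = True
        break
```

Let's trace through this code step by step.

Initialize: total = 0
Initialize: seen = False
Entering loop: for i in range(10):

After execution: total = 6
6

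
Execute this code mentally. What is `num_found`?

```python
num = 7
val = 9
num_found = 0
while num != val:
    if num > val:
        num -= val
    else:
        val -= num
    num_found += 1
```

Let's trace through this code step by step.

Initialize: num = 7
Initialize: val = 9
Initialize: num_found = 0
Entering loop: while num != val:

After execution: num_found = 5
5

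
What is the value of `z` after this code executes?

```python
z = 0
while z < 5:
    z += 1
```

Let's trace through this code step by step.

Initialize: z = 0
Entering loop: while z < 5:

After execution: z = 5
5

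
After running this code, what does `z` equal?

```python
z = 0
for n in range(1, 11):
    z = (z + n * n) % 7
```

Let's trace through this code step by step.

Initialize: z = 0
Entering loop: for n in range(1, 11):

After execution: z = 0
0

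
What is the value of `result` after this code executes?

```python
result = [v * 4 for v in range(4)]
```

Let's trace through this code step by step.

Initialize: result = [v * 4 for v in range(4)]

After execution: result = [0, 4, 8, 12]
[0, 4, 8, 12]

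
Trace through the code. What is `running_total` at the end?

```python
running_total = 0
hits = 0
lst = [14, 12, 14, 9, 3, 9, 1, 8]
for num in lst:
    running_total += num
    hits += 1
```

Let's trace through this code step by step.

Initialize: running_total = 0
Initialize: hits = 0
Initialize: lst = [14, 12, 14, 9, 3, 9, 1, 8]
Entering loop: for num in lst:

After execution: running_total = 70
70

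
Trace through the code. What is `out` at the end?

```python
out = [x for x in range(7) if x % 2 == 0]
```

Let's trace through this code step by step.

Initialize: out = [x for x in range(7) if x % 2 == 0]

After execution: out = [0, 2, 4, 6]
[0, 2, 4, 6]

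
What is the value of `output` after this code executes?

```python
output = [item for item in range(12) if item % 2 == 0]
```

Let's trace through this code step by step.

Initialize: output = [item for item in range(12) if item % 2 == 0]

After execution: output = [0, 2, 4, 6, 8, 10]
[0, 2, 4, 6, 8, 10]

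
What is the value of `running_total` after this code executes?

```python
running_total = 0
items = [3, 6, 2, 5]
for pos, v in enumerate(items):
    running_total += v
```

Let's trace through this code step by step.

Initialize: running_total = 0
Initialize: items = [3, 6, 2, 5]
Entering loop: for pos, v in enumerate(items):

After execution: running_total = 16
16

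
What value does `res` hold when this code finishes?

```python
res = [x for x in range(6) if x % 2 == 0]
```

Let's trace through this code step by step.

Initialize: res = [x for x in range(6) if x % 2 == 0]

After execution: res = [0, 2, 4]
[0, 2, 4]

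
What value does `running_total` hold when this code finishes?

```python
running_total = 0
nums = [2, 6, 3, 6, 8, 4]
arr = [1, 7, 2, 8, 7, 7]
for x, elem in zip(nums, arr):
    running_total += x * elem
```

Let's trace through this code step by step.

Initialize: running_total = 0
Initialize: nums = [2, 6, 3, 6, 8, 4]
Initialize: arr = [1, 7, 2, 8, 7, 7]
Entering loop: for x, elem in zip(nums, arr):

After execution: running_total = 182
182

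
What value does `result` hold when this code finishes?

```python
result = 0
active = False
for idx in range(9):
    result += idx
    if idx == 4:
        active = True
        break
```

Let's trace through this code step by step.

Initialize: result = 0
Initialize: active = False
Entering loop: for idx in range(9):

After execution: result = 10
10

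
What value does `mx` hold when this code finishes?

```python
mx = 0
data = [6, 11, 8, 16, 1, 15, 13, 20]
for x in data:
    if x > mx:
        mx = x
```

Let's trace through this code step by step.

Initialize: mx = 0
Initialize: data = [6, 11, 8, 16, 1, 15, 13, 20]
Entering loop: for x in data:

After execution: mx = 20
20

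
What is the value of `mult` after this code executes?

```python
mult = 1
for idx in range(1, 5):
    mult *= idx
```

Let's trace through this code step by step.

Initialize: mult = 1
Entering loop: for idx in range(1, 5):

After execution: mult = 24
24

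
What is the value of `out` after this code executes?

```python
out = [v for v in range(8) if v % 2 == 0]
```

Let's trace through this code step by step.

Initialize: out = [v for v in range(8) if v % 2 == 0]

After execution: out = [0, 2, 4, 6]
[0, 2, 4, 6]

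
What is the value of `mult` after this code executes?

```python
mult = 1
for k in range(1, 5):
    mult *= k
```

Let's trace through this code step by step.

Initialize: mult = 1
Entering loop: for k in range(1, 5):

After execution: mult = 24
24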